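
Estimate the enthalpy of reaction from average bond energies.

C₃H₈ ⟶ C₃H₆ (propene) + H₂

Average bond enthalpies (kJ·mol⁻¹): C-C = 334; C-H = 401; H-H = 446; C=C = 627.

Bonds broken (reactants):
  C-C: 2 × 334 = 668
  C-H: 8 × 401 = 3208
  Σ(broken) = 3876 kJ
Bonds formed (products):
  C-C: 1 × 334 = 334
  C-H: 6 × 401 = 2406
  C=C: 1 × 627 = 627
  H-H: 1 × 446 = 446
  Σ(formed) = 3813 kJ
ΔH = Σ(broken) − Σ(formed) = 3876 − 3813 = +63 kJ

ΔH ≈ +63 kJ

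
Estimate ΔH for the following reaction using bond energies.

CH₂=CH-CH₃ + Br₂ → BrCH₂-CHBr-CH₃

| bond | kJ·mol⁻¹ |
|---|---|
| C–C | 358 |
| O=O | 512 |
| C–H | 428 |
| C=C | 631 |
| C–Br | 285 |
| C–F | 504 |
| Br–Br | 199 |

ΔH ≈ −98 kJ

Bonds broken (reactants):
  Br–Br: 1 × 199 = 199
  C–C: 1 × 358 = 358
  C–H: 6 × 428 = 2568
  C=C: 1 × 631 = 631
  Σ(broken) = 3756 kJ
Bonds formed (products):
  C–Br: 2 × 285 = 570
  C–C: 2 × 358 = 716
  C–H: 6 × 428 = 2568
  Σ(formed) = 3854 kJ
ΔH = Σ(broken) − Σ(formed) = 3756 − 3854 = −98 kJ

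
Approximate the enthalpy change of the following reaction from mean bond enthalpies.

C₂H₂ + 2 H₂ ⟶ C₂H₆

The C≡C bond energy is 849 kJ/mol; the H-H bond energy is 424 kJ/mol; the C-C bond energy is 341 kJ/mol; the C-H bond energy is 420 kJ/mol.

ΔH ≈ −324 kJ

Bonds broken (reactants):
  C≡C: 1 × 849 = 849
  C-H: 2 × 420 = 840
  H-H: 2 × 424 = 848
  Σ(broken) = 2537 kJ
Bonds formed (products):
  C-C: 1 × 341 = 341
  C-H: 6 × 420 = 2520
  Σ(formed) = 2861 kJ
ΔH = Σ(broken) − Σ(formed) = 2537 − 2861 = −324 kJ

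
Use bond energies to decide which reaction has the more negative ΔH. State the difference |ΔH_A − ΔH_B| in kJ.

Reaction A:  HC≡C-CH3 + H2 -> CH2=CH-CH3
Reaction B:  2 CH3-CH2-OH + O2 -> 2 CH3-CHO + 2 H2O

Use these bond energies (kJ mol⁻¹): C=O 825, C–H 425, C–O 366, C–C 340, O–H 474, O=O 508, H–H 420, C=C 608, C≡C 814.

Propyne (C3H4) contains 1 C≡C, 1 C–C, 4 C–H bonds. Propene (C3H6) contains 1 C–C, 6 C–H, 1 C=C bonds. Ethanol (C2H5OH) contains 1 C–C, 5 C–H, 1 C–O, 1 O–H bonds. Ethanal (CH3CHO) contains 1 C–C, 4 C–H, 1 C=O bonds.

Reaction B, by 284 kJ

Reaction A:
  Bonds broken (reactants):
    C≡C: 1 × 814 = 814
    C–C: 1 × 340 = 340
    C–H: 4 × 425 = 1700
    H–H: 1 × 420 = 420
    Σ(broken) = 3274 kJ
  Bonds formed (products):
    C–C: 1 × 340 = 340
    C–H: 6 × 425 = 2550
    C=C: 1 × 608 = 608
    Σ(formed) = 3498 kJ
  ΔH_A = 3274 − 3498 = −224 kJ
Reaction B:
  Bonds broken (reactants):
    C–C: 2 × 340 = 680
    C–H: 10 × 425 = 4250
    C–O: 2 × 366 = 732
    O–H: 2 × 474 = 948
    O=O: 1 × 508 = 508
    Σ(broken) = 7118 kJ
  Bonds formed (products):
    C–C: 2 × 340 = 680
    C–H: 8 × 425 = 3400
    C=O: 2 × 825 = 1650
    O–H: 4 × 474 = 1896
    Σ(formed) = 7626 kJ
  ΔH_B = 7118 − 7626 = −508 kJ
ΔH_A − ΔH_B = +284 kJ, so reaction B has the more negative ΔH; |ΔH_A − ΔH_B| = 284 kJ.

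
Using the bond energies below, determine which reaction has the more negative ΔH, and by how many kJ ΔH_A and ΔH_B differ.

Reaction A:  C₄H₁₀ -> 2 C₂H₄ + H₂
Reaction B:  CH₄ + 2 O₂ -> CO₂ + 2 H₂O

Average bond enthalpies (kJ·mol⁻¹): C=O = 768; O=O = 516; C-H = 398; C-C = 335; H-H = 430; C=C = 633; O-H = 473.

Reaction A:
  Bonds broken (reactants):
    C-C: 3 × 335 = 1005
    C-H: 10 × 398 = 3980
    Σ(broken) = 4985 kJ
  Bonds formed (products):
    C-H: 8 × 398 = 3184
    C=C: 2 × 633 = 1266
    H-H: 1 × 430 = 430
    Σ(formed) = 4880 kJ
  ΔH_A = 4985 − 4880 = +105 kJ
Reaction B:
  Bonds broken (reactants):
    C-H: 4 × 398 = 1592
    O=O: 2 × 516 = 1032
    Σ(broken) = 2624 kJ
  Bonds formed (products):
    C=O: 2 × 768 = 1536
    O-H: 4 × 473 = 1892
    Σ(formed) = 3428 kJ
  ΔH_B = 2624 − 3428 = −804 kJ
ΔH_A − ΔH_B = +909 kJ, so reaction B has the more negative ΔH; |ΔH_A − ΔH_B| = 909 kJ.

Reaction B, by 909 kJ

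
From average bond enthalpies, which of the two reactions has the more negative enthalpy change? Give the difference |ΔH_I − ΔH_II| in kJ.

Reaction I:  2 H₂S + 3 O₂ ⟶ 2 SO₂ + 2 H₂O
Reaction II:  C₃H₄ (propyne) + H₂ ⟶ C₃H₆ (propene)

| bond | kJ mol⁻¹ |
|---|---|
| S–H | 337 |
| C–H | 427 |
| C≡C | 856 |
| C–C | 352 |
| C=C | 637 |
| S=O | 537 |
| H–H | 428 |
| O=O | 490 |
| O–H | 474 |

Reaction I, by 1019 kJ

Reaction I:
  Bonds broken (reactants):
    O=O: 3 × 490 = 1470
    S–H: 4 × 337 = 1348
    Σ(broken) = 2818 kJ
  Bonds formed (products):
    O–H: 4 × 474 = 1896
    S=O: 4 × 537 = 2148
    Σ(formed) = 4044 kJ
  ΔH_I = 2818 − 4044 = −1226 kJ
Reaction II:
  Bonds broken (reactants):
    C≡C: 1 × 856 = 856
    C–C: 1 × 352 = 352
    C–H: 4 × 427 = 1708
    H–H: 1 × 428 = 428
    Σ(broken) = 3344 kJ
  Bonds formed (products):
    C–C: 1 × 352 = 352
    C–H: 6 × 427 = 2562
    C=C: 1 × 637 = 637
    Σ(formed) = 3551 kJ
  ΔH_II = 3344 − 3551 = −207 kJ
ΔH_I − ΔH_II = −1019 kJ, so reaction I has the more negative ΔH; |ΔH_I − ΔH_II| = 1019 kJ.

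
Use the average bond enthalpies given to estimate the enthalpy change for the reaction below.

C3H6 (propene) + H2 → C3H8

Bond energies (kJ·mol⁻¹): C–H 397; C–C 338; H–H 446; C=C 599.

Bonds broken (reactants):
  C–C: 1 × 338 = 338
  C–H: 6 × 397 = 2382
  C=C: 1 × 599 = 599
  H–H: 1 × 446 = 446
  Σ(broken) = 3765 kJ
Bonds formed (products):
  C–C: 2 × 338 = 676
  C–H: 8 × 397 = 3176
  Σ(formed) = 3852 kJ
ΔH = Σ(broken) − Σ(formed) = 3765 − 3852 = −87 kJ

ΔH ≈ −87 kJ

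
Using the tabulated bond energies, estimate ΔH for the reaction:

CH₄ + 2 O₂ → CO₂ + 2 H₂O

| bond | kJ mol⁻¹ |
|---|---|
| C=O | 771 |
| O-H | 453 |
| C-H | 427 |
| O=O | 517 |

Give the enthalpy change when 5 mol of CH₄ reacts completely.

Bonds broken (reactants):
  C-H: 4 × 427 = 1708
  O=O: 2 × 517 = 1034
  Σ(broken) = 2742 kJ
Bonds formed (products):
  C=O: 2 × 771 = 1542
  O-H: 4 × 453 = 1812
  Σ(formed) = 3354 kJ
ΔH = Σ(broken) − Σ(formed) = 2742 − 3354 = −612 kJ
For 5× the reaction as written: 5 × (−612) = −3060 kJ

ΔH = −3060 kJ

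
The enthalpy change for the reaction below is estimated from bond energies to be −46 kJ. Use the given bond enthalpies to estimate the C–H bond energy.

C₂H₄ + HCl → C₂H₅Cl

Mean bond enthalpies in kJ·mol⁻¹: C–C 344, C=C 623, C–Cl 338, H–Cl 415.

Let D be the C–H bond energy.
Σ(broken) = 4×D + 1×623 + 1×415 = 1038 + 4D
Σ(formed) = 1×344 + 1×338 + 5×D = 682 + 5D
ΔH = Σ(broken) − Σ(formed) = (1038 + 4D) − (682 + 5D) = +356 − D
Setting this equal to −46 kJ gives D = 402 kJ/mol.

D(C–H) ≈ 402 kJ/mol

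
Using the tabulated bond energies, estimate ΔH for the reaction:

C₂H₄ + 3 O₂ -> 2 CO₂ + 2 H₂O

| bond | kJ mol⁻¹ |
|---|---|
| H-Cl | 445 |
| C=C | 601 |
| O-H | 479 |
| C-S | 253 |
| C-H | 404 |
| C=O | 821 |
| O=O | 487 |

Bonds broken (reactants):
  C-H: 4 × 404 = 1616
  C=C: 1 × 601 = 601
  O=O: 3 × 487 = 1461
  Σ(broken) = 3678 kJ
Bonds formed (products):
  C=O: 4 × 821 = 3284
  O-H: 4 × 479 = 1916
  Σ(formed) = 5200 kJ
ΔH = Σ(broken) − Σ(formed) = 3678 − 5200 = −1522 kJ

ΔH ≈ −1522 kJ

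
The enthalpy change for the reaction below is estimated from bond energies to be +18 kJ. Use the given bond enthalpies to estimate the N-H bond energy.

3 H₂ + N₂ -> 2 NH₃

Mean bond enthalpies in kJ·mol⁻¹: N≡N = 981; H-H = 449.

D(N-H) ≈ 385 kJ/mol

Let D be the N-H bond energy.
Σ(broken) = 3×449 + 1×981 = 2328
Σ(formed) = 6×D = 6D
ΔH = Σ(broken) − Σ(formed) = (2328) − (6D) = +2328 − 6D
Setting this equal to +18 kJ gives 6D = 2310, so D = 385 kJ/mol.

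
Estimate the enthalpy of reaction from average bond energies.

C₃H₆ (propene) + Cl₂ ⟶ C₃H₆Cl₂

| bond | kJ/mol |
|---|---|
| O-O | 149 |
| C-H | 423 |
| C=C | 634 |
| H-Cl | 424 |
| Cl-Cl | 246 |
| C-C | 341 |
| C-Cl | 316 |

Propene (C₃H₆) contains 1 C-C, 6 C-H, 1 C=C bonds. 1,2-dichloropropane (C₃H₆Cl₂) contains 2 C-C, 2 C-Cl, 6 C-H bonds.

ΔH ≈ −93 kJ

Bonds broken (reactants):
  C-C: 1 × 341 = 341
  C-H: 6 × 423 = 2538
  C=C: 1 × 634 = 634
  Cl-Cl: 1 × 246 = 246
  Σ(broken) = 3759 kJ
Bonds formed (products):
  C-C: 2 × 341 = 682
  C-Cl: 2 × 316 = 632
  C-H: 6 × 423 = 2538
  Σ(formed) = 3852 kJ
ΔH = Σ(broken) − Σ(formed) = 3759 − 3852 = −93 kJ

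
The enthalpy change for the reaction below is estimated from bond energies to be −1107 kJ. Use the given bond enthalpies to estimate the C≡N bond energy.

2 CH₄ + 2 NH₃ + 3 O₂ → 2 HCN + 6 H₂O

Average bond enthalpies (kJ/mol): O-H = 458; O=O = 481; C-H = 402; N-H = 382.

Let D be the C≡N bond energy.
Σ(broken) = 8×402 + 6×382 + 3×481 = 6951
Σ(formed) = 2×D + 2×402 + 12×458 = 6300 + 2D
ΔH = Σ(broken) − Σ(formed) = (6951) − (6300 + 2D) = +651 − 2D
Setting this equal to −1107 kJ gives 2D = 1758, so D = 879 kJ/mol.

D(C≡N) ≈ 879 kJ/mol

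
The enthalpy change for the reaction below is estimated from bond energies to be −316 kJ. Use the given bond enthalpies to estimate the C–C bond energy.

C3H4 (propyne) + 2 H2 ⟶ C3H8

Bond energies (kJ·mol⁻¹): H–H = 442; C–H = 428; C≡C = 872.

D(C–C) ≈ 360 kJ/mol

Let D be the C–C bond energy.
Σ(broken) = 1×872 + 1×D + 4×428 + 2×442 = 3468 + D
Σ(formed) = 2×D + 8×428 = 3424 + 2D
ΔH = Σ(broken) − Σ(formed) = (3468 + D) − (3424 + 2D) = +44 − D
Setting this equal to −316 kJ gives D = 360 kJ/mol.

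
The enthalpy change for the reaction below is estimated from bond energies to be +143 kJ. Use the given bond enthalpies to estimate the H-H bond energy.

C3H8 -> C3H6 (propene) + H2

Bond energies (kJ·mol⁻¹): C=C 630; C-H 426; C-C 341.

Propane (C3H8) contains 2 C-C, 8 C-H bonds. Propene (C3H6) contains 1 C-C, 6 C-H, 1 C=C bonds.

D(H-H) ≈ 420 kJ/mol

Let D be the H-H bond energy.
Σ(broken) = 2×341 + 8×426 = 4090
Σ(formed) = 1×341 + 6×426 + 1×630 + 1×D = 3527 + D
ΔH = Σ(broken) − Σ(formed) = (4090) − (3527 + D) = +563 − D
Setting this equal to +143 kJ gives D = 420 kJ/mol.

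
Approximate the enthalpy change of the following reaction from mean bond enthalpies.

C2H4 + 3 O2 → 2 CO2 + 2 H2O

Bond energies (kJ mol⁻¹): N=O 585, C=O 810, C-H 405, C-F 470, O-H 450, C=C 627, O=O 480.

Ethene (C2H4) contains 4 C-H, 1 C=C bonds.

Bonds broken (reactants):
  C-H: 4 × 405 = 1620
  C=C: 1 × 627 = 627
  O=O: 3 × 480 = 1440
  Σ(broken) = 3687 kJ
Bonds formed (products):
  C=O: 4 × 810 = 3240
  O-H: 4 × 450 = 1800
  Σ(formed) = 5040 kJ
ΔH = Σ(broken) − Σ(formed) = 3687 − 5040 = −1353 kJ

ΔH ≈ −1353 kJ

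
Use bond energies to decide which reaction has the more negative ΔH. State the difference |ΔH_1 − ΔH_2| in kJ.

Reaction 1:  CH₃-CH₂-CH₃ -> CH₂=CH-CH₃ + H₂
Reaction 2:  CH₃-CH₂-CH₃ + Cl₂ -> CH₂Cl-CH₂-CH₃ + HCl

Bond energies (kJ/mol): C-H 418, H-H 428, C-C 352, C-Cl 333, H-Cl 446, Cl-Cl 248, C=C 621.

Reaction 1:
  Bonds broken (reactants):
    C-C: 2 × 352 = 704
    C-H: 8 × 418 = 3344
    Σ(broken) = 4048 kJ
  Bonds formed (products):
    C-C: 1 × 352 = 352
    C-H: 6 × 418 = 2508
    C=C: 1 × 621 = 621
    H-H: 1 × 428 = 428
    Σ(formed) = 3909 kJ
  ΔH_1 = 4048 − 3909 = +139 kJ
Reaction 2:
  Bonds broken (reactants):
    C-C: 2 × 352 = 704
    C-H: 8 × 418 = 3344
    Cl-Cl: 1 × 248 = 248
    Σ(broken) = 4296 kJ
  Bonds formed (products):
    C-C: 2 × 352 = 704
    C-Cl: 1 × 333 = 333
    C-H: 7 × 418 = 2926
    H-Cl: 1 × 446 = 446
    Σ(formed) = 4409 kJ
  ΔH_2 = 4296 − 4409 = −113 kJ
ΔH_1 − ΔH_2 = +252 kJ, so reaction 2 has the more negative ΔH; |ΔH_1 − ΔH_2| = 252 kJ.

Reaction 2, by 252 kJ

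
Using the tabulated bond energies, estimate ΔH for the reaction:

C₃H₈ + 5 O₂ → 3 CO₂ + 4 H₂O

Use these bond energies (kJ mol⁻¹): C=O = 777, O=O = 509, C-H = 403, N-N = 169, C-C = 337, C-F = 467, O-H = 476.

Bonds broken (reactants):
  C-C: 2 × 337 = 674
  C-H: 8 × 403 = 3224
  O=O: 5 × 509 = 2545
  Σ(broken) = 6443 kJ
Bonds formed (products):
  C=O: 6 × 777 = 4662
  O-H: 8 × 476 = 3808
  Σ(formed) = 8470 kJ
ΔH = Σ(broken) − Σ(formed) = 6443 − 8470 = −2027 kJ

ΔH ≈ −2027 kJ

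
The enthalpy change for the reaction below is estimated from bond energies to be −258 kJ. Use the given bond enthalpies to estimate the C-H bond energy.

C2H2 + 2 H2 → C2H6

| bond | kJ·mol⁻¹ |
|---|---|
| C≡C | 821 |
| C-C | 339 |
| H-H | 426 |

Let D be the C-H bond energy.
Σ(broken) = 1×821 + 2×D + 2×426 = 1673 + 2D
Σ(formed) = 1×339 + 6×D = 339 + 6D
ΔH = Σ(broken) − Σ(formed) = (1673 + 2D) − (339 + 6D) = +1334 − 4D
Setting this equal to −258 kJ gives 4D = 1592, so D = 398 kJ/mol.

D(C-H) ≈ 398 kJ/mol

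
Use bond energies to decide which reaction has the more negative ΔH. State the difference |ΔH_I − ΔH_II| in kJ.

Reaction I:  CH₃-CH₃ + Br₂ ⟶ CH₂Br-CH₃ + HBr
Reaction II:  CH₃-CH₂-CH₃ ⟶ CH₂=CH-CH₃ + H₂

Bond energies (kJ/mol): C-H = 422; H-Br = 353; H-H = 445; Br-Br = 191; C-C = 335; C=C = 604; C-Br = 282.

Reaction I, by 152 kJ

Reaction I:
  Bonds broken (reactants):
    Br-Br: 1 × 191 = 191
    C-C: 1 × 335 = 335
    C-H: 6 × 422 = 2532
    Σ(broken) = 3058 kJ
  Bonds formed (products):
    C-Br: 1 × 282 = 282
    C-C: 1 × 335 = 335
    C-H: 5 × 422 = 2110
    H-Br: 1 × 353 = 353
    Σ(formed) = 3080 kJ
  ΔH_I = 3058 − 3080 = −22 kJ
Reaction II:
  Bonds broken (reactants):
    C-C: 2 × 335 = 670
    C-H: 8 × 422 = 3376
    Σ(broken) = 4046 kJ
  Bonds formed (products):
    C-C: 1 × 335 = 335
    C-H: 6 × 422 = 2532
    C=C: 1 × 604 = 604
    H-H: 1 × 445 = 445
    Σ(formed) = 3916 kJ
  ΔH_II = 4046 − 3916 = +130 kJ
ΔH_I − ΔH_II = −152 kJ, so reaction I has the more negative ΔH; |ΔH_I − ΔH_II| = 152 kJ.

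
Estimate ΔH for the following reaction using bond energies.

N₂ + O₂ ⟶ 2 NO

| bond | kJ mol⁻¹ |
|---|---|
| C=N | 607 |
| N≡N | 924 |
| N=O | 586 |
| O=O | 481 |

Bonds broken (reactants):
  N≡N: 1 × 924 = 924
  O=O: 1 × 481 = 481
  Σ(broken) = 1405 kJ
Bonds formed (products):
  N=O: 2 × 586 = 1172
  Σ(formed) = 1172 kJ
ΔH = Σ(broken) − Σ(formed) = 1405 − 1172 = +233 kJ

ΔH ≈ +233 kJ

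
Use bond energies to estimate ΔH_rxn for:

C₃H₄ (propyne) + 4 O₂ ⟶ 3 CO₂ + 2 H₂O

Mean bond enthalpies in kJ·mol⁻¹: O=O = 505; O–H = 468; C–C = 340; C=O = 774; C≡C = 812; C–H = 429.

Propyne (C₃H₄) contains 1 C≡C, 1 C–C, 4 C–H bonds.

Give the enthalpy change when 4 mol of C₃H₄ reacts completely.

Bonds broken (reactants):
  C≡C: 1 × 812 = 812
  C–C: 1 × 340 = 340
  C–H: 4 × 429 = 1716
  O=O: 4 × 505 = 2020
  Σ(broken) = 4888 kJ
Bonds formed (products):
  C=O: 6 × 774 = 4644
  O–H: 4 × 468 = 1872
  Σ(formed) = 6516 kJ
ΔH = Σ(broken) − Σ(formed) = 4888 − 6516 = −1628 kJ
For 4× the reaction as written: 4 × (−1628) = −6512 kJ

ΔH = −6512 kJ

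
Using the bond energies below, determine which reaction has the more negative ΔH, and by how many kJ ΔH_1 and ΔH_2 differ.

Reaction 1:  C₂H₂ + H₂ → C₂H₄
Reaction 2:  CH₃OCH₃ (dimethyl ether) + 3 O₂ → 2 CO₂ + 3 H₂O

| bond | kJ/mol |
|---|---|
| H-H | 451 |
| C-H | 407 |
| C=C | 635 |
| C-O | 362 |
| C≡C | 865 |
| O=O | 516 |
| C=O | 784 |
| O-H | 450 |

Reaction 2, by 989 kJ

Reaction 1:
  Bonds broken (reactants):
    C≡C: 1 × 865 = 865
    C-H: 2 × 407 = 814
    H-H: 1 × 451 = 451
    Σ(broken) = 2130 kJ
  Bonds formed (products):
    C-H: 4 × 407 = 1628
    C=C: 1 × 635 = 635
    Σ(formed) = 2263 kJ
  ΔH_1 = 2130 − 2263 = −133 kJ
Reaction 2:
  Bonds broken (reactants):
    C-H: 6 × 407 = 2442
    C-O: 2 × 362 = 724
    O=O: 3 × 516 = 1548
    Σ(broken) = 4714 kJ
  Bonds formed (products):
    C=O: 4 × 784 = 3136
    O-H: 6 × 450 = 2700
    Σ(formed) = 5836 kJ
  ΔH_2 = 4714 − 5836 = −1122 kJ
ΔH_1 − ΔH_2 = +989 kJ, so reaction 2 has the more negative ΔH; |ΔH_1 − ΔH_2| = 989 kJ.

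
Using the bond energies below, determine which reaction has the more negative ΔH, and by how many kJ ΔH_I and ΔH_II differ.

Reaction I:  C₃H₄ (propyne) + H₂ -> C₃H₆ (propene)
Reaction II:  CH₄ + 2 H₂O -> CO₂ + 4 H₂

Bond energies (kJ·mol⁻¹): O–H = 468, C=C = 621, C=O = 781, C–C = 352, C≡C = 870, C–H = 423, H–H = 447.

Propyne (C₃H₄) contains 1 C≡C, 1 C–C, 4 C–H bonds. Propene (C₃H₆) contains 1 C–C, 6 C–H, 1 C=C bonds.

Reaction I:
  Bonds broken (reactants):
    C≡C: 1 × 870 = 870
    C–C: 1 × 352 = 352
    C–H: 4 × 423 = 1692
    H–H: 1 × 447 = 447
    Σ(broken) = 3361 kJ
  Bonds formed (products):
    C–C: 1 × 352 = 352
    C–H: 6 × 423 = 2538
    C=C: 1 × 621 = 621
    Σ(formed) = 3511 kJ
  ΔH_I = 3361 − 3511 = −150 kJ
Reaction II:
  Bonds broken (reactants):
    C–H: 4 × 423 = 1692
    O–H: 4 × 468 = 1872
    Σ(broken) = 3564 kJ
  Bonds formed (products):
    C=O: 2 × 781 = 1562
    H–H: 4 × 447 = 1788
    Σ(formed) = 3350 kJ
  ΔH_II = 3564 − 3350 = +214 kJ
ΔH_I − ΔH_II = −364 kJ, so reaction I has the more negative ΔH; |ΔH_I − ΔH_II| = 364 kJ.

Reaction I, by 364 kJ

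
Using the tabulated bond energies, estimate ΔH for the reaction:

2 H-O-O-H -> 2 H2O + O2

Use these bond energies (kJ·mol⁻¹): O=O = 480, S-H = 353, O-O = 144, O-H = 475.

Bonds broken (reactants):
  O-H: 4 × 475 = 1900
  O-O: 2 × 144 = 288
  Σ(broken) = 2188 kJ
Bonds formed (products):
  O-H: 4 × 475 = 1900
  O=O: 1 × 480 = 480
  Σ(formed) = 2380 kJ
ΔH = Σ(broken) − Σ(formed) = 2188 − 2380 = −192 kJ

ΔH ≈ −192 kJ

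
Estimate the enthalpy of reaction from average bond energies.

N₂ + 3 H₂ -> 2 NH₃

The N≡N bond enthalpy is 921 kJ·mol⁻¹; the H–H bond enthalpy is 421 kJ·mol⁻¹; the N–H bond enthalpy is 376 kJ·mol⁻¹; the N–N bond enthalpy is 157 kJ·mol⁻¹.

Bonds broken (reactants):
  H–H: 3 × 421 = 1263
  N≡N: 1 × 921 = 921
  Σ(broken) = 2184 kJ
Bonds formed (products):
  N–H: 6 × 376 = 2256
  Σ(formed) = 2256 kJ
ΔH = Σ(broken) − Σ(formed) = 2184 − 2256 = −72 kJ

ΔH ≈ −72 kJ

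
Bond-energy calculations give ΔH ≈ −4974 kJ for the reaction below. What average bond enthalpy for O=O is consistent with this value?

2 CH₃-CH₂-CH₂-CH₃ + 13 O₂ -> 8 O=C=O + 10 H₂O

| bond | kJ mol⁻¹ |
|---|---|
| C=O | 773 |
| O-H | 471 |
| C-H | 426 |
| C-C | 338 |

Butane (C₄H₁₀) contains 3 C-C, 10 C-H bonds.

Let D be the O=O bond energy.
Σ(broken) = 6×338 + 20×426 + 13×D = 10548 + 13D
Σ(formed) = 16×773 + 20×471 = 21788
ΔH = Σ(broken) − Σ(formed) = (10548 + 13D) − (21788) = −11240 + 13D
Setting this equal to −4974 kJ gives 13D = 6266, so D = 482 kJ/mol.

D(O=O) ≈ 482 kJ/mol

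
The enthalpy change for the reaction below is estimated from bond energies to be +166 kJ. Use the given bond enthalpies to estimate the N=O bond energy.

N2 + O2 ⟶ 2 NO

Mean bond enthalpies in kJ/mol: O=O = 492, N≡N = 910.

Let D be the N=O bond energy.
Σ(broken) = 1×910 + 1×492 = 1402
Σ(formed) = 2×D = 2D
ΔH = Σ(broken) − Σ(formed) = (1402) − (2D) = +1402 − 2D
Setting this equal to +166 kJ gives 2D = 1236, so D = 618 kJ/mol.

D(N=O) ≈ 618 kJ/mol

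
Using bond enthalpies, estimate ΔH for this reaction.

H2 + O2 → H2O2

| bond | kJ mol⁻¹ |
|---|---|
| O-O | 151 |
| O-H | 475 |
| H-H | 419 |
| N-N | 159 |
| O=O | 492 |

Bonds broken (reactants):
  H-H: 1 × 419 = 419
  O=O: 1 × 492 = 492
  Σ(broken) = 911 kJ
Bonds formed (products):
  O-H: 2 × 475 = 950
  O-O: 1 × 151 = 151
  Σ(formed) = 1101 kJ
ΔH = Σ(broken) − Σ(formed) = 911 − 1101 = −190 kJ

ΔH ≈ −190 kJ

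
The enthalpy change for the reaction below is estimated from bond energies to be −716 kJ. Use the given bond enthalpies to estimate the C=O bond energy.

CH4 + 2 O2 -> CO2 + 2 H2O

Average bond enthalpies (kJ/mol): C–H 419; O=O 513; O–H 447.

D(C=O) ≈ 815 kJ/mol

Let D be the C=O bond energy.
Σ(broken) = 4×419 + 2×513 = 2702
Σ(formed) = 2×D + 4×447 = 1788 + 2D
ΔH = Σ(broken) − Σ(formed) = (2702) − (1788 + 2D) = +914 − 2D
Setting this equal to −716 kJ gives 2D = 1630, so D = 815 kJ/mol.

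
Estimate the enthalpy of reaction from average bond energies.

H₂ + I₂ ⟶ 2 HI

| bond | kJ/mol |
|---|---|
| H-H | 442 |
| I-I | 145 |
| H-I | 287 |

Bonds broken (reactants):
  H-H: 1 × 442 = 442
  I-I: 1 × 145 = 145
  Σ(broken) = 587 kJ
Bonds formed (products):
  H-I: 2 × 287 = 574
  Σ(formed) = 574 kJ
ΔH = Σ(broken) − Σ(formed) = 587 − 574 = +13 kJ

ΔH ≈ +13 kJ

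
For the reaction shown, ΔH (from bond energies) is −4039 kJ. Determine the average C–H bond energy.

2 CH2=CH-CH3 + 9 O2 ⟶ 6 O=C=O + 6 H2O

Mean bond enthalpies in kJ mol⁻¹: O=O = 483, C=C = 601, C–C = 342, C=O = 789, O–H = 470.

D(C–H) ≈ 403 kJ/mol

Let D be the C–H bond energy.
Σ(broken) = 2×342 + 12×D + 2×601 + 9×483 = 6233 + 12D
Σ(formed) = 12×789 + 12×470 = 15108
ΔH = Σ(broken) − Σ(formed) = (6233 + 12D) − (15108) = −8875 + 12D
Setting this equal to −4039 kJ gives 12D = 4836, so D = 403 kJ/mol.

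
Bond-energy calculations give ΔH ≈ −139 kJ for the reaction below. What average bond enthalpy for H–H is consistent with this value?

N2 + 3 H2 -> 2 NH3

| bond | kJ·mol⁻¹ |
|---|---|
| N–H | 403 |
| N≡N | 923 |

Let D be the H–H bond energy.
Σ(broken) = 3×D + 1×923 = 923 + 3D
Σ(formed) = 6×403 = 2418
ΔH = Σ(broken) − Σ(formed) = (923 + 3D) − (2418) = −1495 + 3D
Setting this equal to −139 kJ gives 3D = 1356, so D = 452 kJ/mol.

D(H–H) ≈ 452 kJ/mol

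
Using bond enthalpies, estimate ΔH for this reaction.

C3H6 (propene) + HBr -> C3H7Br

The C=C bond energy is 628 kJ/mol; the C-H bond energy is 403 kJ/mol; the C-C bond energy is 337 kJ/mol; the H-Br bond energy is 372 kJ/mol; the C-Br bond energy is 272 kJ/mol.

Bonds broken (reactants):
  C-C: 1 × 337 = 337
  C-H: 6 × 403 = 2418
  C=C: 1 × 628 = 628
  H-Br: 1 × 372 = 372
  Σ(broken) = 3755 kJ
Bonds formed (products):
  C-Br: 1 × 272 = 272
  C-C: 2 × 337 = 674
  C-H: 7 × 403 = 2821
  Σ(formed) = 3767 kJ
ΔH = Σ(broken) − Σ(formed) = 3755 − 3767 = −12 kJ

ΔH ≈ −12 kJ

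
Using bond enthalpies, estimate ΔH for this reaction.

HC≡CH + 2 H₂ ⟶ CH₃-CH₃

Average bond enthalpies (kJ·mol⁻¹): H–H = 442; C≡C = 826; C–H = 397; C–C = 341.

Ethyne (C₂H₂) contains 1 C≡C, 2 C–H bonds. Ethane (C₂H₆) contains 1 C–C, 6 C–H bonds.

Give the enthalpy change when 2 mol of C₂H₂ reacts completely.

ΔH = −438 kJ

Bonds broken (reactants):
  C≡C: 1 × 826 = 826
  C–H: 2 × 397 = 794
  H–H: 2 × 442 = 884
  Σ(broken) = 2504 kJ
Bonds formed (products):
  C–C: 1 × 341 = 341
  C–H: 6 × 397 = 2382
  Σ(formed) = 2723 kJ
ΔH = Σ(broken) − Σ(formed) = 2504 − 2723 = −219 kJ
For 2× the reaction as written: 2 × (−219) = −438 kJ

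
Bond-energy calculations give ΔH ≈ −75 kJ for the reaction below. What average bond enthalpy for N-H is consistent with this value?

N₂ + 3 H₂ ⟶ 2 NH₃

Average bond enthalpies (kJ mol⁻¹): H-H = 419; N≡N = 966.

Let D be the N-H bond energy.
Σ(broken) = 3×419 + 1×966 = 2223
Σ(formed) = 6×D = 6D
ΔH = Σ(broken) − Σ(formed) = (2223) − (6D) = +2223 − 6D
Setting this equal to −75 kJ gives 6D = 2298, so D = 383 kJ/mol.

D(N-H) ≈ 383 kJ/mol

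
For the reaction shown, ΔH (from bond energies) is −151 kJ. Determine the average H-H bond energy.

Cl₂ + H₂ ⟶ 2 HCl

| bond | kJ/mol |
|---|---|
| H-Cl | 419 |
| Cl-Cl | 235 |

Let D be the H-H bond energy.
Σ(broken) = 1×235 + 1×D = 235 + D
Σ(formed) = 2×419 = 838
ΔH = Σ(broken) − Σ(formed) = (235 + D) − (838) = −603 + D
Setting this equal to −151 kJ gives D = 452 kJ/mol.

D(H-H) ≈ 452 kJ/mol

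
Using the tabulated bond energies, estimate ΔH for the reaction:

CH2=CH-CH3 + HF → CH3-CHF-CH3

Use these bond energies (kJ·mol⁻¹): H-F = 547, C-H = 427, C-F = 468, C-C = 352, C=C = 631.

ΔH ≈ −69 kJ

Bonds broken (reactants):
  C-C: 1 × 352 = 352
  C-H: 6 × 427 = 2562
  C=C: 1 × 631 = 631
  H-F: 1 × 547 = 547
  Σ(broken) = 4092 kJ
Bonds formed (products):
  C-C: 2 × 352 = 704
  C-F: 1 × 468 = 468
  C-H: 7 × 427 = 2989
  Σ(formed) = 4161 kJ
ΔH = Σ(broken) − Σ(formed) = 4092 − 4161 = −69 kJ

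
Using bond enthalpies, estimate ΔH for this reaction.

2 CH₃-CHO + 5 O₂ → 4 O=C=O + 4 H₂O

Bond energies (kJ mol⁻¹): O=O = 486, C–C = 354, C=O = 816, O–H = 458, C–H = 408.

ΔH ≈ −2158 kJ

Bonds broken (reactants):
  C–C: 2 × 354 = 708
  C–H: 8 × 408 = 3264
  C=O: 2 × 816 = 1632
  O=O: 5 × 486 = 2430
  Σ(broken) = 8034 kJ
Bonds formed (products):
  C=O: 8 × 816 = 6528
  O–H: 8 × 458 = 3664
  Σ(formed) = 10192 kJ
ΔH = Σ(broken) − Σ(formed) = 8034 − 10192 = −2158 kJ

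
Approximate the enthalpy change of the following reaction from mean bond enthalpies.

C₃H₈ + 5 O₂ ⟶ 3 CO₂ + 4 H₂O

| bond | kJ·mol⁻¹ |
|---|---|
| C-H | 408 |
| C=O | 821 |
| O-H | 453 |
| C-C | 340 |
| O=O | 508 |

Bonds broken (reactants):
  C-C: 2 × 340 = 680
  C-H: 8 × 408 = 3264
  O=O: 5 × 508 = 2540
  Σ(broken) = 6484 kJ
Bonds formed (products):
  C=O: 6 × 821 = 4926
  O-H: 8 × 453 = 3624
  Σ(formed) = 8550 kJ
ΔH = Σ(broken) − Σ(formed) = 6484 − 8550 = −2066 kJ

ΔH ≈ −2066 kJ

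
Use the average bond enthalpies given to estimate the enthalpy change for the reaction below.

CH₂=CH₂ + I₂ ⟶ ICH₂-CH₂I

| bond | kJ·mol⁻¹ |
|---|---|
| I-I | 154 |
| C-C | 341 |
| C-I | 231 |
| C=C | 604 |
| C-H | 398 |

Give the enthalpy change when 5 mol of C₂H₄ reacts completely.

Bonds broken (reactants):
  C-H: 4 × 398 = 1592
  C=C: 1 × 604 = 604
  I-I: 1 × 154 = 154
  Σ(broken) = 2350 kJ
Bonds formed (products):
  C-C: 1 × 341 = 341
  C-H: 4 × 398 = 1592
  C-I: 2 × 231 = 462
  Σ(formed) = 2395 kJ
ΔH = Σ(broken) − Σ(formed) = 2350 − 2395 = −45 kJ
For 5× the reaction as written: 5 × (−45) = −225 kJ

ΔH = −225 kJ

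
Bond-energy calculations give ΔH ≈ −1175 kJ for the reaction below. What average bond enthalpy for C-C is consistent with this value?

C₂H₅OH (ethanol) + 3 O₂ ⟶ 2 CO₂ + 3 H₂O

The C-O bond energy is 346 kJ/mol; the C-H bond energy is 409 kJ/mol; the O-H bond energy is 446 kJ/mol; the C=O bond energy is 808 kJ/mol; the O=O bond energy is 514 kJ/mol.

Let D be the C-C bond energy.
Σ(broken) = 1×D + 5×409 + 1×346 + 1×446 + 3×514 = 4379 + D
Σ(formed) = 4×808 + 6×446 = 5908
ΔH = Σ(broken) − Σ(formed) = (4379 + D) − (5908) = −1529 + D
Setting this equal to −1175 kJ gives D = 354 kJ/mol.

D(C-C) ≈ 354 kJ/mol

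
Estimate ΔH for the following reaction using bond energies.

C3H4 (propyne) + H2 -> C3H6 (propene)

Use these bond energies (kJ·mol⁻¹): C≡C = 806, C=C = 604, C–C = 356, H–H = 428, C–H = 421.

Bonds broken (reactants):
  C≡C: 1 × 806 = 806
  C–C: 1 × 356 = 356
  C–H: 4 × 421 = 1684
  H–H: 1 × 428 = 428
  Σ(broken) = 3274 kJ
Bonds formed (products):
  C–C: 1 × 356 = 356
  C–H: 6 × 421 = 2526
  C=C: 1 × 604 = 604
  Σ(formed) = 3486 kJ
ΔH = Σ(broken) − Σ(formed) = 3274 − 3486 = −212 kJ

ΔH ≈ −212 kJ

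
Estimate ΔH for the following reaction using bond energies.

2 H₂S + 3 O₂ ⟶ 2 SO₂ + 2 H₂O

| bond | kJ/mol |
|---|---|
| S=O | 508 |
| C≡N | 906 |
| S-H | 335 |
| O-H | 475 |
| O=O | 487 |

ΔH ≈ −1131 kJ

Bonds broken (reactants):
  O=O: 3 × 487 = 1461
  S-H: 4 × 335 = 1340
  Σ(broken) = 2801 kJ
Bonds formed (products):
  O-H: 4 × 475 = 1900
  S=O: 4 × 508 = 2032
  Σ(formed) = 3932 kJ
ΔH = Σ(broken) − Σ(formed) = 2801 − 3932 = −1131 kJ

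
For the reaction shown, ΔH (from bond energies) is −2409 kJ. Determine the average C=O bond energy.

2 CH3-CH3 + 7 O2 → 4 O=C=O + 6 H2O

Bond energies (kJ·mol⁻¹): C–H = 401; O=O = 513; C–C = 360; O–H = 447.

Let D be the C=O bond energy.
Σ(broken) = 2×360 + 12×401 + 7×513 = 9123
Σ(formed) = 8×D + 12×447 = 5364 + 8D
ΔH = Σ(broken) − Σ(formed) = (9123) − (5364 + 8D) = +3759 − 8D
Setting this equal to −2409 kJ gives 8D = 6168, so D = 771 kJ/mol.

D(C=O) ≈ 771 kJ/mol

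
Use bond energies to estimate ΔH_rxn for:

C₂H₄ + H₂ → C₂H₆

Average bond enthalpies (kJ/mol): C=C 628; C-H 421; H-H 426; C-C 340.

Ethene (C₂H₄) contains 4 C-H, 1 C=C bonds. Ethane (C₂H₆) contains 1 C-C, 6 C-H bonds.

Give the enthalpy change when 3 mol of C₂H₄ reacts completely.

Bonds broken (reactants):
  C-H: 4 × 421 = 1684
  C=C: 1 × 628 = 628
  H-H: 1 × 426 = 426
  Σ(broken) = 2738 kJ
Bonds formed (products):
  C-C: 1 × 340 = 340
  C-H: 6 × 421 = 2526
  Σ(formed) = 2866 kJ
ΔH = Σ(broken) − Σ(formed) = 2738 − 2866 = −128 kJ
For 3× the reaction as written: 3 × (−128) = −384 kJ

ΔH = −384 kJ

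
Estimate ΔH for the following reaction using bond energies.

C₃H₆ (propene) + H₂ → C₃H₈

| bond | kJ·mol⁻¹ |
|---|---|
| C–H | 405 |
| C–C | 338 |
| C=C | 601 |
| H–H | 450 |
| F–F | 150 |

Bonds broken (reactants):
  C–C: 1 × 338 = 338
  C–H: 6 × 405 = 2430
  C=C: 1 × 601 = 601
  H–H: 1 × 450 = 450
  Σ(broken) = 3819 kJ
Bonds formed (products):
  C–C: 2 × 338 = 676
  C–H: 8 × 405 = 3240
  Σ(formed) = 3916 kJ
ΔH = Σ(broken) − Σ(formed) = 3819 − 3916 = −97 kJ

ΔH ≈ −97 kJ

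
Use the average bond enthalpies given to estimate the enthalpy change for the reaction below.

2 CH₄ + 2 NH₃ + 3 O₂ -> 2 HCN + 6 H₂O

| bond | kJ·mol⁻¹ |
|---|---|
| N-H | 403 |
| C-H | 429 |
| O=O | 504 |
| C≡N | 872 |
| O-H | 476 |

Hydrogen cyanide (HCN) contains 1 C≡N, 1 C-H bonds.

ΔH ≈ −952 kJ

Bonds broken (reactants):
  C-H: 8 × 429 = 3432
  N-H: 6 × 403 = 2418
  O=O: 3 × 504 = 1512
  Σ(broken) = 7362 kJ
Bonds formed (products):
  C≡N: 2 × 872 = 1744
  C-H: 2 × 429 = 858
  O-H: 12 × 476 = 5712
  Σ(formed) = 8314 kJ
ΔH = Σ(broken) − Σ(formed) = 7362 − 8314 = −952 kJ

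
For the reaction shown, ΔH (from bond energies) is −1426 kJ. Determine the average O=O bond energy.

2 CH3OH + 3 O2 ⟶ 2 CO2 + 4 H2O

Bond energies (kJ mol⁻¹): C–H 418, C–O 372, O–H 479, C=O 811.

D(O=O) ≈ 480 kJ/mol

Let D be the O=O bond energy.
Σ(broken) = 6×418 + 2×372 + 2×479 + 3×D = 4210 + 3D
Σ(formed) = 4×811 + 8×479 = 7076
ΔH = Σ(broken) − Σ(formed) = (4210 + 3D) − (7076) = −2866 + 3D
Setting this equal to −1426 kJ gives 3D = 1440, so D = 480 kJ/mol.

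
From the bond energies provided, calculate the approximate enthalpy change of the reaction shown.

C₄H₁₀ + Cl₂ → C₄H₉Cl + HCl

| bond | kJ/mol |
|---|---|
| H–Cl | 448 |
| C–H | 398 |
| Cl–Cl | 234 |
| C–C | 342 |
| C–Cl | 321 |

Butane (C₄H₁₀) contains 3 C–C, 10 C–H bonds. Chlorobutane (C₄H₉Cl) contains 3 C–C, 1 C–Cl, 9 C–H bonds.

Bonds broken (reactants):
  C–C: 3 × 342 = 1026
  C–H: 10 × 398 = 3980
  Cl–Cl: 1 × 234 = 234
  Σ(broken) = 5240 kJ
Bonds formed (products):
  C–C: 3 × 342 = 1026
  C–Cl: 1 × 321 = 321
  C–H: 9 × 398 = 3582
  H–Cl: 1 × 448 = 448
  Σ(formed) = 5377 kJ
ΔH = Σ(broken) − Σ(formed) = 5240 − 5377 = −137 kJ

ΔH ≈ −137 kJ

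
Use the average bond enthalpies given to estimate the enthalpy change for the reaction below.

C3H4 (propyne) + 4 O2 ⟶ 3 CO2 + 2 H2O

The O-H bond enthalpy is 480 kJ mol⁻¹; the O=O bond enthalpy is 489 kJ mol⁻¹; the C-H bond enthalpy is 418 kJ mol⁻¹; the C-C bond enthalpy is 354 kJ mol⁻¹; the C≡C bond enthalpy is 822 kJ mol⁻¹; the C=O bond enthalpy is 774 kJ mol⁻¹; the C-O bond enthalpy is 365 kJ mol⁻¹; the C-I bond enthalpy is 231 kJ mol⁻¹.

ΔH ≈ −1760 kJ

Bonds broken (reactants):
  C≡C: 1 × 822 = 822
  C-C: 1 × 354 = 354
  C-H: 4 × 418 = 1672
  O=O: 4 × 489 = 1956
  Σ(broken) = 4804 kJ
Bonds formed (products):
  C=O: 6 × 774 = 4644
  O-H: 4 × 480 = 1920
  Σ(formed) = 6564 kJ
ΔH = Σ(broken) − Σ(formed) = 4804 − 6564 = −1760 kJ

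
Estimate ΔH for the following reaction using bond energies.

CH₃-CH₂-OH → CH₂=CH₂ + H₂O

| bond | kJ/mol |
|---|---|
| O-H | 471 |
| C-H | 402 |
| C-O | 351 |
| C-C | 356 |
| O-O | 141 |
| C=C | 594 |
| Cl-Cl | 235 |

Bonds broken (reactants):
  C-C: 1 × 356 = 356
  C-H: 5 × 402 = 2010
  C-O: 1 × 351 = 351
  O-H: 1 × 471 = 471
  Σ(broken) = 3188 kJ
Bonds formed (products):
  C-H: 4 × 402 = 1608
  C=C: 1 × 594 = 594
  O-H: 2 × 471 = 942
  Σ(formed) = 3144 kJ
ΔH = Σ(broken) − Σ(formed) = 3188 − 3144 = +44 kJ

ΔH ≈ +44 kJ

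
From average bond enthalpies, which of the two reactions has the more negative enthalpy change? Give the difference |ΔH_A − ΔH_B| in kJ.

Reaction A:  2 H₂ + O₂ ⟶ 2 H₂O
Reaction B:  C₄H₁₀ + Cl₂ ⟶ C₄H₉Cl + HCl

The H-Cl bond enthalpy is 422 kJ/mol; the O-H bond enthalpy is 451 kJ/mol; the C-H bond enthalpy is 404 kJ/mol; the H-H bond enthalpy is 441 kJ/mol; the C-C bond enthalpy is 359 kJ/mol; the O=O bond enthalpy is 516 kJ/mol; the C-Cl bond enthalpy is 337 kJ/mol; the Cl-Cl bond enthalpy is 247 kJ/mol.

Reaction A, by 298 kJ

Reaction A:
  Bonds broken (reactants):
    H-H: 2 × 441 = 882
    O=O: 1 × 516 = 516
    Σ(broken) = 1398 kJ
  Bonds formed (products):
    O-H: 4 × 451 = 1804
    Σ(formed) = 1804 kJ
  ΔH_A = 1398 − 1804 = −406 kJ
Reaction B:
  Bonds broken (reactants):
    C-C: 3 × 359 = 1077
    C-H: 10 × 404 = 4040
    Cl-Cl: 1 × 247 = 247
    Σ(broken) = 5364 kJ
  Bonds formed (products):
    C-C: 3 × 359 = 1077
    C-Cl: 1 × 337 = 337
    C-H: 9 × 404 = 3636
    H-Cl: 1 × 422 = 422
    Σ(formed) = 5472 kJ
  ΔH_B = 5364 − 5472 = −108 kJ
ΔH_A − ΔH_B = −298 kJ, so reaction A has the more negative ΔH; |ΔH_A − ΔH_B| = 298 kJ.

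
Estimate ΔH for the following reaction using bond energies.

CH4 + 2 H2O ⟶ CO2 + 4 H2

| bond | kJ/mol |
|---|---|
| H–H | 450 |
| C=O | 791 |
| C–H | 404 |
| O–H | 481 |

Bonds broken (reactants):
  C–H: 4 × 404 = 1616
  O–H: 4 × 481 = 1924
  Σ(broken) = 3540 kJ
Bonds formed (products):
  C=O: 2 × 791 = 1582
  H–H: 4 × 450 = 1800
  Σ(formed) = 3382 kJ
ΔH = Σ(broken) − Σ(formed) = 3540 − 3382 = +158 kJ

ΔH ≈ +158 kJ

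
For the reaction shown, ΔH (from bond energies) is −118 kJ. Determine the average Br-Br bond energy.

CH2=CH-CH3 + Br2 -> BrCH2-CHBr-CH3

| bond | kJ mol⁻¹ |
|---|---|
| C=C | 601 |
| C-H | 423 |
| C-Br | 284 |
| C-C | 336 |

D(Br-Br) ≈ 185 kJ/mol

Let D be the Br-Br bond energy.
Σ(broken) = 1×D + 1×336 + 6×423 + 1×601 = 3475 + D
Σ(formed) = 2×284 + 2×336 + 6×423 = 3778
ΔH = Σ(broken) − Σ(formed) = (3475 + D) − (3778) = −303 + D
Setting this equal to −118 kJ gives D = 185 kJ/mol.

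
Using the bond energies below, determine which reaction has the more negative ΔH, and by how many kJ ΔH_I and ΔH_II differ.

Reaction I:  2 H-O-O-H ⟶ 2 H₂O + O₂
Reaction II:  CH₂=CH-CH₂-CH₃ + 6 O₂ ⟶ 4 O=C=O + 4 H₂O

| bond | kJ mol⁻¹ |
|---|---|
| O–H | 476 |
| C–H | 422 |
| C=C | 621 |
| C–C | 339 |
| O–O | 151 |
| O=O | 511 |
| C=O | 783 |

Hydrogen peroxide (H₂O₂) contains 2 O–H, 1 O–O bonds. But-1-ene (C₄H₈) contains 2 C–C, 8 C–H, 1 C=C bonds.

Reaction I:
  Bonds broken (reactants):
    O–H: 4 × 476 = 1904
    O–O: 2 × 151 = 302
    Σ(broken) = 2206 kJ
  Bonds formed (products):
    O–H: 4 × 476 = 1904
    O=O: 1 × 511 = 511
    Σ(formed) = 2415 kJ
  ΔH_I = 2206 − 2415 = −209 kJ
Reaction II:
  Bonds broken (reactants):
    C–C: 2 × 339 = 678
    C–H: 8 × 422 = 3376
    C=C: 1 × 621 = 621
    O=O: 6 × 511 = 3066
    Σ(broken) = 7741 kJ
  Bonds formed (products):
    C=O: 8 × 783 = 6264
    O–H: 8 × 476 = 3808
    Σ(formed) = 10072 kJ
  ΔH_II = 7741 − 10072 = −2331 kJ
ΔH_I − ΔH_II = +2122 kJ, so reaction II has the more negative ΔH; |ΔH_I − ΔH_II| = 2122 kJ.

Reaction II, by 2122 kJ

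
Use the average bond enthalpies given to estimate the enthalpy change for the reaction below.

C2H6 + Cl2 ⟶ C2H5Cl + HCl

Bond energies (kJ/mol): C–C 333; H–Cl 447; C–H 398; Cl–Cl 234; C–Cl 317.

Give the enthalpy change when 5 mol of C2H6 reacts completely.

Bonds broken (reactants):
  C–C: 1 × 333 = 333
  C–H: 6 × 398 = 2388
  Cl–Cl: 1 × 234 = 234
  Σ(broken) = 2955 kJ
Bonds formed (products):
  C–C: 1 × 333 = 333
  C–Cl: 1 × 317 = 317
  C–H: 5 × 398 = 1990
  H–Cl: 1 × 447 = 447
  Σ(formed) = 3087 kJ
ΔH = Σ(broken) − Σ(formed) = 2955 − 3087 = −132 kJ
For 5× the reaction as written: 5 × (−132) = −660 kJ

ΔH = −660 kJ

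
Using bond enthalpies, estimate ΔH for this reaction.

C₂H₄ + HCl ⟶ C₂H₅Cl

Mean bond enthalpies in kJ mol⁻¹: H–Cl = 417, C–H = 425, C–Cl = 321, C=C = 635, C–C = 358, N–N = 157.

ΔH ≈ −52 kJ

Bonds broken (reactants):
  C–H: 4 × 425 = 1700
  C=C: 1 × 635 = 635
  H–Cl: 1 × 417 = 417
  Σ(broken) = 2752 kJ
Bonds formed (products):
  C–C: 1 × 358 = 358
  C–Cl: 1 × 321 = 321
  C–H: 5 × 425 = 2125
  Σ(formed) = 2804 kJ
ΔH = Σ(broken) − Σ(formed) = 2752 − 2804 = −52 kJ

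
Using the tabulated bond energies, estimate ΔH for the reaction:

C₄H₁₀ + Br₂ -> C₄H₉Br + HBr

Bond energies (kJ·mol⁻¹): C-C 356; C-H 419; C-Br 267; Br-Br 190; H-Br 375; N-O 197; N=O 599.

Bonds broken (reactants):
  Br-Br: 1 × 190 = 190
  C-C: 3 × 356 = 1068
  C-H: 10 × 419 = 4190
  Σ(broken) = 5448 kJ
Bonds formed (products):
  C-Br: 1 × 267 = 267
  C-C: 3 × 356 = 1068
  C-H: 9 × 419 = 3771
  H-Br: 1 × 375 = 375
  Σ(formed) = 5481 kJ
ΔH = Σ(broken) − Σ(formed) = 5448 − 5481 = −33 kJ

ΔH ≈ −33 kJ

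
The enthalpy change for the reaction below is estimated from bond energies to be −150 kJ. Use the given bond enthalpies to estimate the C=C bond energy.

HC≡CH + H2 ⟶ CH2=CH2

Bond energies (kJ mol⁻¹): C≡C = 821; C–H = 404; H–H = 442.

Let D be the C=C bond energy.
Σ(broken) = 1×821 + 2×404 + 1×442 = 2071
Σ(formed) = 4×404 + 1×D = 1616 + D
ΔH = Σ(broken) − Σ(formed) = (2071) − (1616 + D) = +455 − D
Setting this equal to −150 kJ gives D = 605 kJ/mol.

D(C=C) ≈ 605 kJ/mol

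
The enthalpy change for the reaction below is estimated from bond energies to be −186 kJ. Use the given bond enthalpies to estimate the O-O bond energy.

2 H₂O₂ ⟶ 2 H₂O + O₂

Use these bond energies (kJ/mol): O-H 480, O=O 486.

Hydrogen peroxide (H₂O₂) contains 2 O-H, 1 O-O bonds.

Let D be the O-O bond energy.
Σ(broken) = 4×480 + 2×D = 1920 + 2D
Σ(formed) = 4×480 + 1×486 = 2406
ΔH = Σ(broken) − Σ(formed) = (1920 + 2D) − (2406) = −486 + 2D
Setting this equal to −186 kJ gives 2D = 300, so D = 150 kJ/mol.

D(O-O) ≈ 150 kJ/mol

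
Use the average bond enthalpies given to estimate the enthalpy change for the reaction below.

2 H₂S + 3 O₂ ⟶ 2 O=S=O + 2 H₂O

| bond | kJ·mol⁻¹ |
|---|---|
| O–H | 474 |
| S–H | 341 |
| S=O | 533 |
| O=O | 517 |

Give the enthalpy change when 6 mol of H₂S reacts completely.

Bonds broken (reactants):
  O=O: 3 × 517 = 1551
  S–H: 4 × 341 = 1364
  Σ(broken) = 2915 kJ
Bonds formed (products):
  O–H: 4 × 474 = 1896
  S=O: 4 × 533 = 2132
  Σ(formed) = 4028 kJ
ΔH = Σ(broken) − Σ(formed) = 2915 − 4028 = −1113 kJ
For 3× the reaction as written: 3 × (−1113) = −3339 kJ

ΔH = −3339 kJ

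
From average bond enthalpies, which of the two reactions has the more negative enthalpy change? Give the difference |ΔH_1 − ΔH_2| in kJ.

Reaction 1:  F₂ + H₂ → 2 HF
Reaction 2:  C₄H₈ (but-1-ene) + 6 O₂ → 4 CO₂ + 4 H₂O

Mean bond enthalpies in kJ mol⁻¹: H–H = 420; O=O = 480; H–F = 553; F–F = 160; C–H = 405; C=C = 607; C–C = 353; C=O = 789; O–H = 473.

Reaction 1:
  Bonds broken (reactants):
    F–F: 1 × 160 = 160
    H–H: 1 × 420 = 420
    Σ(broken) = 580 kJ
  Bonds formed (products):
    H–F: 2 × 553 = 1106
    Σ(formed) = 1106 kJ
  ΔH_1 = 580 − 1106 = −526 kJ
Reaction 2:
  Bonds broken (reactants):
    C–C: 2 × 353 = 706
    C–H: 8 × 405 = 3240
    C=C: 1 × 607 = 607
    O=O: 6 × 480 = 2880
    Σ(broken) = 7433 kJ
  Bonds formed (products):
    C=O: 8 × 789 = 6312
    O–H: 8 × 473 = 3784
    Σ(formed) = 10096 kJ
  ΔH_2 = 7433 − 10096 = −2663 kJ
ΔH_1 − ΔH_2 = +2137 kJ, so reaction 2 has the more negative ΔH; |ΔH_1 − ΔH_2| = 2137 kJ.

Reaction 2, by 2137 kJ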